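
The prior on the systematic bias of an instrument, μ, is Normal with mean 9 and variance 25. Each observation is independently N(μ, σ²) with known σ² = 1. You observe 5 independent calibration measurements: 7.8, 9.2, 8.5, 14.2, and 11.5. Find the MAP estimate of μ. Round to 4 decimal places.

n = 5; x̄ = (7.8 + 9.2 + 8.5 + 14.2 + 11.5)/5 = 51.2/5 = 10.24.
For a Normal prior and Normal likelihood with known variance, the posterior is Normal; its mode equals its mean, the precision-weighted average.
Prior precision 1/σ₀² = 1/25 = 0.04; data precision n/σ² = 5/1 = 5.
μ̂ = (0.04·9 + 5·10.24) / (0.04 + 5) = 51.56/5.04 = 1289/126 ≈ 10.2302.

μ̂_MAP = 10.2302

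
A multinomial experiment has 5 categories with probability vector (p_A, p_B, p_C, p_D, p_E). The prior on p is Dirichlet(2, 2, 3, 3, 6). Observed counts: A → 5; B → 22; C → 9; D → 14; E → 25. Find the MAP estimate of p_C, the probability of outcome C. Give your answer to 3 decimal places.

The posterior is Dirichlet(αᵢ + nᵢ) = Dirichlet(7, 24, 12, 17, 31).
For a Dirichlet(a₁,…,a_K) with all aᵢ > 1, the mode has j-th component (aⱼ − 1)/(Σaᵢ − K).
Here Σaᵢ = 91 and K = 5, so p_C = (12 − 1)/(91 − 5) = 11/86 ≈ 0.128.

MAP estimate of p_C = 0.128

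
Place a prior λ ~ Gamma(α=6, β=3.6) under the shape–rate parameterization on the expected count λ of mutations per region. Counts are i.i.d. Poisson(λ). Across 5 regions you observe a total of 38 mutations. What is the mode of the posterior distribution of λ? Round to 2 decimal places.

λ̂_MAP = 5.00

Σxᵢ = 38, n = 5.
Posterior ∝ λ^5e^(−3.6λ) · λ^38e^(−5λ) = λ^43e^(−8.6λ), i.e. Gamma(shape=44, rate=8.6).
The mode of a Gamma(a, b) with a ≥ 1 (shape–rate) is (a−1)/b = 43/8.6 ≈ 5.00.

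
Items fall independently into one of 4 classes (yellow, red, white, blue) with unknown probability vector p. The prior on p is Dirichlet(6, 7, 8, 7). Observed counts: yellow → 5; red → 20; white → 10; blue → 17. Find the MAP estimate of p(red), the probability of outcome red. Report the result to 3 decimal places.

The posterior is Dirichlet(αᵢ + nᵢ) = Dirichlet(11, 27, 18, 24).
For a Dirichlet(a₁,…,a_K) with all aᵢ > 1, the mode has j-th component (aⱼ − 1)/(Σaᵢ − K).
Here Σaᵢ = 80 and K = 4, so p(red) = (27 − 1)/(80 − 4) = 26/76 ≈ 0.342.

MAP estimate of p(red) = 0.342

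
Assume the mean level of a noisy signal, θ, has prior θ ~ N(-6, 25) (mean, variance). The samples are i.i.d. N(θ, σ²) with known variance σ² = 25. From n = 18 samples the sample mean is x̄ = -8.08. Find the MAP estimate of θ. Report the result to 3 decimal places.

θ̂_MAP = -7.971

n = 18, x̄ = -8.08.
For a Normal prior and Normal likelihood with known variance, the posterior is Normal; its mode equals its mean, the precision-weighted average.
Prior precision 1/σ₀² = 1/25 = 0.04; data precision n/σ² = 18/25 = 0.72.
θ̂ = (0.04·(-6) + 0.72·(-8.08)) / (0.04 + 0.72) = (-6.0576)/0.76 = -3786/475 ≈ -7.971.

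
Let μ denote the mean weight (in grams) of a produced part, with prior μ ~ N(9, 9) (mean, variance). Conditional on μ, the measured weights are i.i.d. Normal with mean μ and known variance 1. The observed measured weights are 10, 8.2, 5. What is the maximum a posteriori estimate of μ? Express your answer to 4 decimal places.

μ̂_MAP = 7.7786

n = 3; x̄ = (10 + 8.2 + 5)/3 = 23.2/3 = 116/15 ≈ 7.7333.
For a Normal prior and Normal likelihood with known variance, the posterior is Normal; its mode equals its mean, the precision-weighted average.
Prior precision 1/σ₀² = 1/9; data precision n/σ² = 3/1 = 3.
μ̂ = ((1/9)·9 + 3·(116/15)) / (1/9 + 3) = 24.2/(28/9) = 1089/140 ≈ 7.7786.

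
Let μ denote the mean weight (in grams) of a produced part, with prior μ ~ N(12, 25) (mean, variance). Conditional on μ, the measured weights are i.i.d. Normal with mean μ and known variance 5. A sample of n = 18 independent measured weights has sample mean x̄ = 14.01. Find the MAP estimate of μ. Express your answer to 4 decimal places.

n = 18, x̄ = 14.01.
For a Normal prior and Normal likelihood with known variance, the posterior is Normal; its mode equals its mean, the precision-weighted average.
Prior precision 1/σ₀² = 1/25 = 0.04; data precision n/σ² = 18/5 = 3.6.
μ̂ = (0.04·12 + 3.6·14.01) / (0.04 + 3.6) = 50.916/3.64 = 12729/910 ≈ 13.9879.

μ̂_MAP = 13.9879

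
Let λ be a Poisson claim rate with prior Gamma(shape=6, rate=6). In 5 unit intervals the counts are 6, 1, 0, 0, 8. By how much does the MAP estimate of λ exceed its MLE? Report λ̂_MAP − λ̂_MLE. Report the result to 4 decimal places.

Σxᵢ = 15. Posterior is Gamma(21, 11); MAP = (21−1)/11 = 20/11 ≈ 1.81818.
MLE = x̄ = 15/5 ≈ 3.00000.
Difference = 20/11 − 15/5 = -13/11 ≈ -1.1818.

MAP − MLE = -1.1818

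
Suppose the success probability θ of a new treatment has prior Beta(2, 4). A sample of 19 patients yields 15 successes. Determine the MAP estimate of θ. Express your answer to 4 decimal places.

θ̂_MAP = 0.6957

Prior: Beta(2, 4).
Data: 15 successes in 19 trials. The binomial likelihood contributes θ^15(1−θ)^4, so the posterior is Beta(2+15, 4+4) = Beta(17, 8).
For Beta(a, b) with a, b > 1 the mode is (a−1)/(a+b−2) = 16/23 ≈ 0.6957.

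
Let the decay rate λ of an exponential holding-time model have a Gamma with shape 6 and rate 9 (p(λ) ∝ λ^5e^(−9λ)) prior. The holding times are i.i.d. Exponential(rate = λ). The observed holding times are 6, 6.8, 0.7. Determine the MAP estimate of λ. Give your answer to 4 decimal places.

The Exponential(rate=λ) likelihood is ∝ λ^n e^(−λΣtᵢ). Here n = 3 and Σtᵢ = 6 + 6.8 + 0.7 = 13.5.
Posterior ∝ λ^5e^(−9λ) · λ^3e^(−13.5λ) = λ^8e^(−22.5λ), i.e. Gamma(9, 22.5).
Mode = (a−1)/b = 8/22.5 ≈ 0.3556.

λ̂_MAP = 0.3556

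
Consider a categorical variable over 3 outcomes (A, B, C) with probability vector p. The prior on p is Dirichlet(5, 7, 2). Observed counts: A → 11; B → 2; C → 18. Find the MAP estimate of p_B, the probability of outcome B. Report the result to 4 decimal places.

MAP estimate of p_B = 0.1905

The posterior is Dirichlet(αᵢ + nᵢ) = Dirichlet(16, 9, 20).
For a Dirichlet(a₁,…,a_K) with all aᵢ > 1, the mode has j-th component (aⱼ − 1)/(Σaᵢ − K).
Here Σaᵢ = 45 and K = 3, so p_B = (9 − 1)/(45 − 3) = 8/42 ≈ 0.1905.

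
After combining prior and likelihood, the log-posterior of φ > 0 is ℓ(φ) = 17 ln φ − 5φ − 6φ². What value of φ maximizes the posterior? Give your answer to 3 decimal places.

φ̂_MAP = 1.000

ℓ'(φ) = 17/φ − 5 − 12φ. Setting this to zero and multiplying by φ: 12φ² + 5φ − 17 = 0.
φ = (−5 + √(5² + 4·12·17)) / (2·12) = (−5 + √841) / 24 = (−5 + 29)/24 = 1.
ℓ''(φ) = −17/φ² − 12 < 0, confirming a maximum.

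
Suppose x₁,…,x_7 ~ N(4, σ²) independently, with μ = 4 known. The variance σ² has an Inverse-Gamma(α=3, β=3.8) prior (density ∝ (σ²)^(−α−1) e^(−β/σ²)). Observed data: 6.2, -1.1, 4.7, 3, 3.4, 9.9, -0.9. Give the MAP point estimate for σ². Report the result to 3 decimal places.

Sum of squared deviations about the known mean: SS = (6.2−4)² + (-1.1−4)² + (4.7−4)² + (3−4)² + (3.4−4)² + (9.9−4)² + (-0.9−4)² = 91.52.
The Normal likelihood contributes (σ²)^(−n/2) exp(−SS/(2σ²)), so the posterior is Inverse-Gamma(α + n/2, β + SS/2) = Inverse-Gamma(6.5, 49.56).
The mode of Inverse-Gamma(a, b) is b/(a+1) = 49.56/7.5 ≈ 6.608.

σ̂²_MAP = 6.608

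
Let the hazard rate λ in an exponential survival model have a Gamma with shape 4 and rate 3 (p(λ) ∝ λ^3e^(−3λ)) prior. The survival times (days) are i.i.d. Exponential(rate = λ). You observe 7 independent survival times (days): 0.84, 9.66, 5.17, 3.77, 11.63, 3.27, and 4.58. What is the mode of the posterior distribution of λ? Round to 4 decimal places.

λ̂_MAP = 0.2385

The Exponential(rate=λ) likelihood is ∝ λ^n e^(−λΣtᵢ). Here n = 7 and Σtᵢ = 0.84 + 9.66 + 5.17 + 3.77 + 11.63 + 3.27 + 4.58 = 38.92.
Posterior ∝ λ^3e^(−3λ) · λ^7e^(−38.92λ) = λ^10e^(−41.92λ), i.e. Gamma(11, 41.92).
Mode = (a−1)/b = 10/41.92 ≈ 0.2385.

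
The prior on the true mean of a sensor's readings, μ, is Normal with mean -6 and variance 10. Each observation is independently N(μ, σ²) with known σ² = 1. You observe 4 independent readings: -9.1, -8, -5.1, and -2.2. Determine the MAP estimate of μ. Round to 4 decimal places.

μ̂_MAP = -6.0976

n = 4; x̄ = ((-9.1) + (-8) + (-5.1) + (-2.2))/4 = -24.4/4 = -6.1.
For a Normal prior and Normal likelihood with known variance, the posterior is Normal; its mode equals its mean, the precision-weighted average.
Prior precision 1/σ₀² = 1/10 = 0.1; data precision n/σ² = 4/1 = 4.
μ̂ = (0.1·(-6) + 4·(-6.1)) / (0.1 + 4) = (-25)/4.1 = -250/41 ≈ -6.0976.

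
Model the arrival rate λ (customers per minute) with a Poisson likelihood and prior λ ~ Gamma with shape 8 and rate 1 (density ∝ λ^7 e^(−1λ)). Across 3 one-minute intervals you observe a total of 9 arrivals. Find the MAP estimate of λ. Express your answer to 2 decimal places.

λ̂_MAP = 4.00

Σxᵢ = 9, n = 3.
Posterior ∝ λ^7e^(−1λ) · λ^9e^(−3λ) = λ^16e^(−4λ), i.e. Gamma(shape=17, rate=4).
The mode of a Gamma(a, b) with a ≥ 1 (shape–rate) is (a−1)/b = 16/4 ≈ 4.00.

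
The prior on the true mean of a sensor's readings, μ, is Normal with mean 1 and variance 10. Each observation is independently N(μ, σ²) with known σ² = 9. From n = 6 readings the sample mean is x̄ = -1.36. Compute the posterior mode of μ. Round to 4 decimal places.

n = 6, x̄ = -1.36.
For a Normal prior and Normal likelihood with known variance, the posterior is Normal; its mode equals its mean, the precision-weighted average.
Prior precision 1/σ₀² = 1/10 = 0.1; data precision n/σ² = 6/9 = 2/3.
μ̂ = (0.1·1 + (2/3)·(-1.36)) / (0.1 + 2/3) = (-121/150)/(23/30) = -121/115 ≈ -1.0522.

μ̂_MAP = -1.0522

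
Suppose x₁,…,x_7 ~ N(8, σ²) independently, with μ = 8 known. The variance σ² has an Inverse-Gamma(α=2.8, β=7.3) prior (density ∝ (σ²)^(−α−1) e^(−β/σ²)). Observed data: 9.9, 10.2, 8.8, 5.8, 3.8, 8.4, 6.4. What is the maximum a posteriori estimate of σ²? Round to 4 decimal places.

Sum of squared deviations about the known mean: SS = (9.9−8)² + (10.2−8)² + (8.8−8)² + (5.8−8)² + (3.8−8)² + (8.4−8)² + (6.4−8)² = 34.29.
The Normal likelihood contributes (σ²)^(−n/2) exp(−SS/(2σ²)), so the posterior is Inverse-Gamma(α + n/2, β + SS/2) = Inverse-Gamma(6.3, 24.445).
The mode of Inverse-Gamma(a, b) is b/(a+1) = 24.445/7.3 ≈ 3.3486.

σ̂²_MAP = 3.3486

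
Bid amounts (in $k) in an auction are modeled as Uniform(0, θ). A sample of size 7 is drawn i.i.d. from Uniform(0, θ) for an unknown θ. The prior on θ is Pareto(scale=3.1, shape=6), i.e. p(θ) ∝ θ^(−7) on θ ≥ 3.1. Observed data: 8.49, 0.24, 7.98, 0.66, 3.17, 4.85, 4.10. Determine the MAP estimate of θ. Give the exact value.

The Uniform(0, θ) likelihood is θ^(−n) for θ ≥ max(xᵢ), zero otherwise. Here max(xᵢ) = 8.49.
Posterior ∝ θ^(−7) · θ^(−7) = θ^(−14) on θ ≥ max(3.1, 8.49) = 8.49.
This density is strictly decreasing in θ, so the posterior mode lies at the lower boundary of the support.

θ̂_MAP = 8.49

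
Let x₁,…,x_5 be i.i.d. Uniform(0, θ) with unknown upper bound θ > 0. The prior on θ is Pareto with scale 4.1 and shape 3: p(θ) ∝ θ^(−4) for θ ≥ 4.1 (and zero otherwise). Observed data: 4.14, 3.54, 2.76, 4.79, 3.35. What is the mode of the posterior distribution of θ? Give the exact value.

θ̂_MAP = 4.79

The Uniform(0, θ) likelihood is θ^(−n) for θ ≥ max(xᵢ), zero otherwise. Here max(xᵢ) = 4.79.
Posterior ∝ θ^(−4) · θ^(−5) = θ^(−9) on θ ≥ max(4.1, 4.79) = 4.79.
This density is strictly decreasing in θ, so the posterior mode lies at the lower boundary of the support.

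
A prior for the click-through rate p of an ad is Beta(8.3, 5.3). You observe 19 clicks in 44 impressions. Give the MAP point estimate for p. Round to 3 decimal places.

Prior: Beta(8.3, 5.3).
Data: 19 successes in 44 trials. The binomial likelihood contributes p^19(1−p)^25, so the posterior is Beta(8.3+19, 5.3+25) = Beta(27.3, 30.3).
For Beta(a, b) with a, b > 1 the mode is (a−1)/(a+b−2) = 26.3/55.6 ≈ 0.473.

p̂_MAP = 0.473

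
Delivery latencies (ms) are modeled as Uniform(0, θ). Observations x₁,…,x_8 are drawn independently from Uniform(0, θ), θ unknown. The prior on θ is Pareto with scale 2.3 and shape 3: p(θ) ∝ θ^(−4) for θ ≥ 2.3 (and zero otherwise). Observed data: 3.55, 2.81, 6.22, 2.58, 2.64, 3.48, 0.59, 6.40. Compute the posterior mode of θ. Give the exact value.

The Uniform(0, θ) likelihood is θ^(−n) for θ ≥ max(xᵢ), zero otherwise. Here max(xᵢ) = 6.40.
Posterior ∝ θ^(−4) · θ^(−8) = θ^(−12) on θ ≥ max(2.3, 6.40) = 6.40.
This density is strictly decreasing in θ, so the posterior mode lies at the lower boundary of the support.

θ̂_MAP = 6.40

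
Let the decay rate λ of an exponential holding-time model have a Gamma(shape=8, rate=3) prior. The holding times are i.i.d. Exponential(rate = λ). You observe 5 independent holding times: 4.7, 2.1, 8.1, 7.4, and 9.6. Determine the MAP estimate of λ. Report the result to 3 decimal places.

λ̂_MAP = 0.344

The Exponential(rate=λ) likelihood is ∝ λ^n e^(−λΣtᵢ). Here n = 5 and Σtᵢ = 4.7 + 2.1 + 8.1 + 7.4 + 9.6 = 31.9.
Posterior ∝ λ^7e^(−3λ) · λ^5e^(−31.9λ) = λ^12e^(−34.9λ), i.e. Gamma(13, 34.9).
Mode = (a−1)/b = 12/34.9 ≈ 0.344.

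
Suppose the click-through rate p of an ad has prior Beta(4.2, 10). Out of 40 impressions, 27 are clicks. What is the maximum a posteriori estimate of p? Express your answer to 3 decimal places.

Prior: Beta(4.2, 10).
Data: 27 successes in 40 trials. The binomial likelihood contributes p^27(1−p)^13, so the posterior is Beta(4.2+27, 10+13) = Beta(31.2, 23).
For Beta(a, b) with a, b > 1 the mode is (a−1)/(a+b−2) = 30.2/52.2 ≈ 0.579.

p̂_MAP = 0.579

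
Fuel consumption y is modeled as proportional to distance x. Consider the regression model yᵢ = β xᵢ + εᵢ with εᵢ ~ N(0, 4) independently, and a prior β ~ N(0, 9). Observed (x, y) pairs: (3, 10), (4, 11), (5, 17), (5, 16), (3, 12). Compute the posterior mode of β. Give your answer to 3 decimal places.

β̂_MAP = 3.257

log p(β | y) = −Σ(yᵢ − βxᵢ)²/(2·4) − β²/(2·9) + const.
Setting the derivative to zero: Σxᵢ(yᵢ − βxᵢ)/4 − β/9 = 0, so β = Σxᵢyᵢ / (Σxᵢ² + σ²/τ²).
Σxᵢyᵢ = 3·10 + 4·11 + 5·17 + 5·16 + 3·12 = 275; Σxᵢ² = 84; σ²/τ² = 4/9.
β̂_MAP = 275 / (84 + 4/9) = 275/(760/9) = 495/152 ≈ 3.257.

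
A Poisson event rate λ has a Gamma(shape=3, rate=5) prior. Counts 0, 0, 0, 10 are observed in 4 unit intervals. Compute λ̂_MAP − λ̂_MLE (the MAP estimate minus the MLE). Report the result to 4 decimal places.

Σxᵢ = 10. Posterior is Gamma(13, 9); MAP = (13−1)/9 = 12/9 ≈ 1.33333.
MLE = x̄ = 10/4 ≈ 2.50000.
Difference = 12/9 − 10/4 = -7/6 ≈ -1.1667.

MAP − MLE = -1.1667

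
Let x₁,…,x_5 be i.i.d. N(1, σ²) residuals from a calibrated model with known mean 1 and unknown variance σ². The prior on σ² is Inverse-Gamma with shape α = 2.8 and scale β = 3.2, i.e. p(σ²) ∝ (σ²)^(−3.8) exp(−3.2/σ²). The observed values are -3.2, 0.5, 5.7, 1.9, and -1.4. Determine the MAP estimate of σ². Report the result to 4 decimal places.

σ̂²_MAP = 4.2024

Sum of squared deviations about the known mean: SS = (-3.2−1)² + (0.5−1)² + (5.7−1)² + (1.9−1)² + (-1.4−1)² = 46.55.
The Normal likelihood contributes (σ²)^(−n/2) exp(−SS/(2σ²)), so the posterior is Inverse-Gamma(α + n/2, β + SS/2) = Inverse-Gamma(5.3, 26.475).
The mode of Inverse-Gamma(a, b) is b/(a+1) = 26.475/6.3 ≈ 4.2024.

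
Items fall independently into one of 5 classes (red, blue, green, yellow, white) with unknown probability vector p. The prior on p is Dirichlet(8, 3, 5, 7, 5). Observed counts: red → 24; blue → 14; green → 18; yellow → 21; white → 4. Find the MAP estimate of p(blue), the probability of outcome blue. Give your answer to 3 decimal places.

The posterior is Dirichlet(αᵢ + nᵢ) = Dirichlet(32, 17, 23, 28, 9).
For a Dirichlet(a₁,…,a_K) with all aᵢ > 1, the mode has j-th component (aⱼ − 1)/(Σaᵢ − K).
Here Σaᵢ = 109 and K = 5, so p(blue) = (17 − 1)/(109 − 5) = 16/104 ≈ 0.154.

MAP estimate of p(blue) = 0.154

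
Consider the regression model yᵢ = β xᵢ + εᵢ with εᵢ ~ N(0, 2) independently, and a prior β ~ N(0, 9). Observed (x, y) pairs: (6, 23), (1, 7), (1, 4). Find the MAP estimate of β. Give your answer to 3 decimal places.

β̂_MAP = 3.898

log p(β | y) = −Σ(yᵢ − βxᵢ)²/(2·2) − β²/(2·9) + const.
Setting the derivative to zero: Σxᵢ(yᵢ − βxᵢ)/2 − β/9 = 0, so β = Σxᵢyᵢ / (Σxᵢ² + σ²/τ²).
Σxᵢyᵢ = 6·23 + 1·7 + 1·4 = 149; Σxᵢ² = 38; σ²/τ² = 2/9.
β̂_MAP = 149 / (38 + 2/9) = 149/(344/9) = 1341/344 ≈ 3.898.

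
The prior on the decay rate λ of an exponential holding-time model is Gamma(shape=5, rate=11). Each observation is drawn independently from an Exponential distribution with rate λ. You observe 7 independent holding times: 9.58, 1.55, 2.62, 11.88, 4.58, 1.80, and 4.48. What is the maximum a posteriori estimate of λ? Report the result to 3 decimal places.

The Exponential(rate=λ) likelihood is ∝ λ^n e^(−λΣtᵢ). Here n = 7 and Σtᵢ = 9.58 + 1.55 + 2.62 + 11.88 + 4.58 + 1.80 + 4.48 = 36.49.
Posterior ∝ λ^4e^(−11λ) · λ^7e^(−36.49λ) = λ^11e^(−47.49λ), i.e. Gamma(12, 47.49).
Mode = (a−1)/b = 11/47.49 ≈ 0.232.

λ̂_MAP = 0.232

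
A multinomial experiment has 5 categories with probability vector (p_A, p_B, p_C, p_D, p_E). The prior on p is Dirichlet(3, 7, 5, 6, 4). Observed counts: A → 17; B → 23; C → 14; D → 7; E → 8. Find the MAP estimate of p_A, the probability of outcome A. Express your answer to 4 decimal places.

MAP estimate of p_A = 0.2135

The posterior is Dirichlet(αᵢ + nᵢ) = Dirichlet(20, 30, 19, 13, 12).
For a Dirichlet(a₁,…,a_K) with all aᵢ > 1, the mode has j-th component (aⱼ − 1)/(Σaᵢ − K).
Here Σaᵢ = 94 and K = 5, so p_A = (20 − 1)/(94 − 5) = 19/89 ≈ 0.2135.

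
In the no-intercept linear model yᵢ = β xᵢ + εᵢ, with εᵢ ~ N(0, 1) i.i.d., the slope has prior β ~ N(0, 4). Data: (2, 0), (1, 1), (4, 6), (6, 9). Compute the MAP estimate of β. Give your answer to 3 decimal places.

β̂_MAP = 1.380

log p(β | y) = −Σ(yᵢ − βxᵢ)²/(2·1) − β²/(2·4) + const.
Setting the derivative to zero: Σxᵢ(yᵢ − βxᵢ)/1 − β/4 = 0, so β = Σxᵢyᵢ / (Σxᵢ² + σ²/τ²).
Σxᵢyᵢ = 2·0 + 1·1 + 4·6 + 6·9 = 79; Σxᵢ² = 57; σ²/τ² = 0.25.
β̂_MAP = 79 / (57 + 0.25) = 79/57.25 ≈ 1.380.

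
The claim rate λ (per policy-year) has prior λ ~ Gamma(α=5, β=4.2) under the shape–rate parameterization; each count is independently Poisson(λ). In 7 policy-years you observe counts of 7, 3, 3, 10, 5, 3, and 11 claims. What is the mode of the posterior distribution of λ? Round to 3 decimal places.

Σxᵢ = 7+3+3+10+5+3+11 = 42, with n = 7.
Posterior ∝ λ^4e^(−4.2λ) · λ^42e^(−7λ) = λ^46e^(−11.2λ), i.e. Gamma(shape=47, rate=11.2).
The mode of a Gamma(a, b) with a ≥ 1 (shape–rate) is (a−1)/b = 46/11.2 ≈ 4.107.

λ̂_MAP = 4.107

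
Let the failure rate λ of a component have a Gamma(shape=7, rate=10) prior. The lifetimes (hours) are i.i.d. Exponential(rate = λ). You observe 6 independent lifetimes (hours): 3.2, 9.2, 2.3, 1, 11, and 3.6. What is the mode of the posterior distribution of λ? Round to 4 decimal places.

The Exponential(rate=λ) likelihood is ∝ λ^n e^(−λΣtᵢ). Here n = 6 and Σtᵢ = 3.2 + 9.2 + 2.3 + 1 + 11 + 3.6 = 30.3.
Posterior ∝ λ^6e^(−10λ) · λ^6e^(−30.3λ) = λ^12e^(−40.3λ), i.e. Gamma(13, 40.3).
Mode = (a−1)/b = 12/40.3 ≈ 0.2978.

λ̂_MAP = 0.2978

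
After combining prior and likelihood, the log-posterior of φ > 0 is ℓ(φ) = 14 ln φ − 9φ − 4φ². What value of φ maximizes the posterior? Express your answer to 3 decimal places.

φ̂_MAP = 0.875

ℓ'(φ) = 14/φ − 9 − 8φ. Setting this to zero and multiplying by φ: 8φ² + 9φ − 14 = 0.
φ = (−9 + √(9² + 4·8·14)) / (2·8) = (−9 + √529) / 16 = (−9 + 23)/16 = 7/8.
ℓ''(φ) = −14/φ² − 8 < 0, confirming a maximum.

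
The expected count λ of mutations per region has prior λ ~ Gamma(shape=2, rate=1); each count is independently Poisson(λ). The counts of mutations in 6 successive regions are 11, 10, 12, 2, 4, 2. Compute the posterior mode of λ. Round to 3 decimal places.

Σxᵢ = 11+10+12+2+4+2 = 41, with n = 6.
Posterior ∝ λe^(−1λ) · λ^41e^(−6λ) = λ^42e^(−7λ), i.e. Gamma(shape=43, rate=7).
The mode of a Gamma(a, b) with a ≥ 1 (shape–rate) is (a−1)/b = 42/7 ≈ 6.000.

λ̂_MAP = 6.000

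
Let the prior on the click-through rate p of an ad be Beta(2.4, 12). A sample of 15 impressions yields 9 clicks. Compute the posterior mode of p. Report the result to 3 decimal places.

p̂_MAP = 0.380

Prior: Beta(2.4, 12).
Data: 9 successes in 15 trials. The binomial likelihood contributes p^9(1−p)^6, so the posterior is Beta(2.4+9, 12+6) = Beta(11.4, 18).
For Beta(a, b) with a, b > 1 the mode is (a−1)/(a+b−2) = 10.4/27.4 ≈ 0.380.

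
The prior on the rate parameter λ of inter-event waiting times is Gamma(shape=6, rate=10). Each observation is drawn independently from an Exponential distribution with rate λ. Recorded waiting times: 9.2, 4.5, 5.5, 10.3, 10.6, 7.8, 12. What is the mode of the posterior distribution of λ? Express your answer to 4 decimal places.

λ̂_MAP = 0.1717

The Exponential(rate=λ) likelihood is ∝ λ^n e^(−λΣtᵢ). Here n = 7 and Σtᵢ = 9.2 + 4.5 + 5.5 + 10.3 + 10.6 + 7.8 + 12 = 59.9.
Posterior ∝ λ^5e^(−10λ) · λ^7e^(−59.9λ) = λ^12e^(−69.9λ), i.e. Gamma(13, 69.9).
Mode = (a−1)/b = 12/69.9 ≈ 0.1717.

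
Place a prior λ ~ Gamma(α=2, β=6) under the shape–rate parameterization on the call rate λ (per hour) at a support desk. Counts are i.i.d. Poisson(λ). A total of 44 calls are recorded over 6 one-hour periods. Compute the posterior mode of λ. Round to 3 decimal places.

λ̂_MAP = 3.750

Σxᵢ = 44, n = 6.
Posterior ∝ λe^(−6λ) · λ^44e^(−6λ) = λ^45e^(−12λ), i.e. Gamma(shape=46, rate=12).
The mode of a Gamma(a, b) with a ≥ 1 (shape–rate) is (a−1)/b = 45/12 ≈ 3.750.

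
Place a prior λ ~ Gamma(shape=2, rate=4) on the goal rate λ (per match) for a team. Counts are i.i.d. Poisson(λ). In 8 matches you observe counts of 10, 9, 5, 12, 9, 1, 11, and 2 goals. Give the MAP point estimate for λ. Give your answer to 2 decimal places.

Σxᵢ = 10+9+5+12+9+1+11+2 = 59, with n = 8.
Posterior ∝ λe^(−4λ) · λ^59e^(−8λ) = λ^60e^(−12λ), i.e. Gamma(shape=61, rate=12).
The mode of a Gamma(a, b) with a ≥ 1 (shape–rate) is (a−1)/b = 60/12 ≈ 5.00.

λ̂_MAP = 5.00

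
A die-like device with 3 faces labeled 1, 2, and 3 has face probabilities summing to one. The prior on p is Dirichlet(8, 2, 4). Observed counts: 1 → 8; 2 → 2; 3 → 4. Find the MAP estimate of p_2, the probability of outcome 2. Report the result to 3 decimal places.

The posterior is Dirichlet(αᵢ + nᵢ) = Dirichlet(16, 4, 8).
For a Dirichlet(a₁,…,a_K) with all aᵢ > 1, the mode has j-th component (aⱼ − 1)/(Σaᵢ − K).
Here Σaᵢ = 28 and K = 3, so p_2 = (4 − 1)/(28 − 3) = 3/25 ≈ 0.120.

MAP estimate: 0.120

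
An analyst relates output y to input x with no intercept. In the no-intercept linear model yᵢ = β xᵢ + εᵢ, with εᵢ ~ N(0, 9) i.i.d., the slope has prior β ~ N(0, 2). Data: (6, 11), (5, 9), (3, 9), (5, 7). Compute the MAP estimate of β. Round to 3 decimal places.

β̂_MAP = 1.739

log p(β | y) = −Σ(yᵢ − βxᵢ)²/(2·9) − β²/(2·2) + const.
Setting the derivative to zero: Σxᵢ(yᵢ − βxᵢ)/9 − β/2 = 0, so β = Σxᵢyᵢ / (Σxᵢ² + σ²/τ²).
Σxᵢyᵢ = 6·11 + 5·9 + 3·9 + 5·7 = 173; Σxᵢ² = 95; σ²/τ² = 4.5.
β̂_MAP = 173 / (95 + 4.5) = 173/99.5 ≈ 1.739.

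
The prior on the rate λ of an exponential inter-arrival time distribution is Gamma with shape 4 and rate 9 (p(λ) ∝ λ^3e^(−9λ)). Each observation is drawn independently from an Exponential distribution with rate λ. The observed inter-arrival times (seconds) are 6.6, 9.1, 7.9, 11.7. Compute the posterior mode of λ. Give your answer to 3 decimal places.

λ̂_MAP = 0.158

The Exponential(rate=λ) likelihood is ∝ λ^n e^(−λΣtᵢ). Here n = 4 and Σtᵢ = 6.6 + 9.1 + 7.9 + 11.7 = 35.3.
Posterior ∝ λ^3e^(−9λ) · λ^4e^(−35.3λ) = λ^7e^(−44.3λ), i.e. Gamma(8, 44.3).
Mode = (a−1)/b = 7/44.3 ≈ 0.158.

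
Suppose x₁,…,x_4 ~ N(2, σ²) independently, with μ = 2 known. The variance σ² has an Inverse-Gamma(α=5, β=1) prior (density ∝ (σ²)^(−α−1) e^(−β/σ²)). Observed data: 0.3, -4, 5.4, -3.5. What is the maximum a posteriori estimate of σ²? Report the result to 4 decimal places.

Sum of squared deviations about the known mean: SS = (0.3−2)² + (-4−2)² + (5.4−2)² + (-3.5−2)² = 80.7.
The Normal likelihood contributes (σ²)^(−n/2) exp(−SS/(2σ²)), so the posterior is Inverse-Gamma(α + n/2, β + SS/2) = Inverse-Gamma(7, 41.35).
The mode of Inverse-Gamma(a, b) is b/(a+1) = 41.35/8 ≈ 5.1688.

σ̂²_MAP = 5.1688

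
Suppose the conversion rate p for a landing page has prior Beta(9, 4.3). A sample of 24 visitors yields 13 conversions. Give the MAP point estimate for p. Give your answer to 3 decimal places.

p̂_MAP = 0.595

Prior: Beta(9, 4.3).
Data: 13 successes in 24 trials. The binomial likelihood contributes p^13(1−p)^11, so the posterior is Beta(9+13, 4.3+11) = Beta(22, 15.3).
For Beta(a, b) with a, b > 1 the mode is (a−1)/(a+b−2) = 21/35.3 ≈ 0.595.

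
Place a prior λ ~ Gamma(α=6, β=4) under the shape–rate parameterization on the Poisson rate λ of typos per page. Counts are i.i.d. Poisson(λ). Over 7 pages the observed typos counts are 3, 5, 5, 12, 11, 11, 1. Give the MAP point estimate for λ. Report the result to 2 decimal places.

Σxᵢ = 3+5+5+12+11+11+1 = 48, with n = 7.
Posterior ∝ λ^5e^(−4λ) · λ^48e^(−7λ) = λ^53e^(−11λ), i.e. Gamma(shape=54, rate=11).
The mode of a Gamma(a, b) with a ≥ 1 (shape–rate) is (a−1)/b = 53/11 ≈ 4.82.

λ̂_MAP = 4.82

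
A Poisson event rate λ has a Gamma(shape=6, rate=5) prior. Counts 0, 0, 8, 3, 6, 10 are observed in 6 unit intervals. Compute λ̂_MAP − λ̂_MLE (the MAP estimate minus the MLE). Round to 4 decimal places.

Σxᵢ = 27. Posterior is Gamma(33, 11); MAP = (33−1)/11 = 32/11 ≈ 2.90909.
MLE = x̄ = 27/6 ≈ 4.50000.
Difference = 32/11 − 27/6 = -35/22 ≈ -1.5909.

MAP − MLE = -1.5909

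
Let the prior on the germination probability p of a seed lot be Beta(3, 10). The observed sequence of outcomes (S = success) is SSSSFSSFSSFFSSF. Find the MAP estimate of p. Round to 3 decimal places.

Prior: Beta(3, 10).
Data: 10 successes in 15 trials (from the sequence). The binomial likelihood contributes p^10(1−p)^5, so the posterior is Beta(3+10, 10+5) = Beta(13, 15).
For Beta(a, b) with a, b > 1 the mode is (a−1)/(a+b−2) = 12/26 ≈ 0.462.

p̂_MAP = 0.462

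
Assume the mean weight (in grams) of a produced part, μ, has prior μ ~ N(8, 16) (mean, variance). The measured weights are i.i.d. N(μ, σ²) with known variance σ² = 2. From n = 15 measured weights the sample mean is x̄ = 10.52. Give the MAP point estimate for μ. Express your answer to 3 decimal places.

n = 15, x̄ = 10.52.
For a Normal prior and Normal likelihood with known variance, the posterior is Normal; its mode equals its mean, the precision-weighted average.
Prior precision 1/σ₀² = 1/16 = 0.0625; data precision n/σ² = 15/2 = 7.5.
μ̂ = (0.0625·8 + 7.5·10.52) / (0.0625 + 7.5) = 79.4/7.5625 = 6352/605 ≈ 10.499.

μ̂_MAP = 10.499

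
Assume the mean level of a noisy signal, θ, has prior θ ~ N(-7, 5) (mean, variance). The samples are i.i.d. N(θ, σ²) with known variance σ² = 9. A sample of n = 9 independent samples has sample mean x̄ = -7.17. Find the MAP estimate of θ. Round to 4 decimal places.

n = 9, x̄ = -7.17.
For a Normal prior and Normal likelihood with known variance, the posterior is Normal; its mode equals its mean, the precision-weighted average.
Prior precision 1/σ₀² = 1/5 = 0.2; data precision n/σ² = 9/9 = 1.
θ̂ = (0.2·(-7) + 1·(-7.17)) / (0.2 + 1) = (-8.57)/1.2 = -857/120 ≈ -7.1417.

θ̂_MAP = -7.1417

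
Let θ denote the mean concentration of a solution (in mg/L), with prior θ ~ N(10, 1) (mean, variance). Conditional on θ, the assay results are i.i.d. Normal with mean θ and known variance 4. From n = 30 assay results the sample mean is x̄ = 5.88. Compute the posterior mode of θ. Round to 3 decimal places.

n = 30, x̄ = 5.88.
For a Normal prior and Normal likelihood with known variance, the posterior is Normal; its mode equals its mean, the precision-weighted average.
Prior precision 1/σ₀² = 1/1 = 1; data precision n/σ² = 30/4 = 7.5.
θ̂ = (1·10 + 7.5·5.88) / (1 + 7.5) = 54.1/8.5 = 541/85 ≈ 6.365.

θ̂_MAP = 6.365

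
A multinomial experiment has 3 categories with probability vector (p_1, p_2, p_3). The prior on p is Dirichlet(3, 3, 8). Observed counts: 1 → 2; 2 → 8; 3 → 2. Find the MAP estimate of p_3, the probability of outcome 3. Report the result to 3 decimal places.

The posterior is Dirichlet(αᵢ + nᵢ) = Dirichlet(5, 11, 10).
For a Dirichlet(a₁,…,a_K) with all aᵢ > 1, the mode has j-th component (aⱼ − 1)/(Σaᵢ − K).
Here Σaᵢ = 26 and K = 3, so p_3 = (10 − 1)/(26 − 3) = 9/23 ≈ 0.391.

MAP estimate: 0.391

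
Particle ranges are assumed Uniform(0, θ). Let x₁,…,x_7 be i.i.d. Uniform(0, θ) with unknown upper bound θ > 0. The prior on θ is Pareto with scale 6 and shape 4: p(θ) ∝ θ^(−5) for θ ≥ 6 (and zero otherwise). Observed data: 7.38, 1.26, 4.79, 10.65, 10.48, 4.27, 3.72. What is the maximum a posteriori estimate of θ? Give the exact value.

The Uniform(0, θ) likelihood is θ^(−n) for θ ≥ max(xᵢ), zero otherwise. Here max(xᵢ) = 10.65.
Posterior ∝ θ^(−5) · θ^(−7) = θ^(−12) on θ ≥ max(6, 10.65) = 10.65.
This density is strictly decreasing in θ, so the posterior mode lies at the lower boundary of the support.

θ̂_MAP = 10.65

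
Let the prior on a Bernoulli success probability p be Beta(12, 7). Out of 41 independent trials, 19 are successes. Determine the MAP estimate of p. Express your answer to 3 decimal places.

p̂_MAP = 0.517

Prior: Beta(12, 7).
Data: 19 successes in 41 trials. The binomial likelihood contributes p^19(1−p)^22, so the posterior is Beta(12+19, 7+22) = Beta(31, 29).
For Beta(a, b) with a, b > 1 the mode is (a−1)/(a+b−2) = 30/58 ≈ 0.517.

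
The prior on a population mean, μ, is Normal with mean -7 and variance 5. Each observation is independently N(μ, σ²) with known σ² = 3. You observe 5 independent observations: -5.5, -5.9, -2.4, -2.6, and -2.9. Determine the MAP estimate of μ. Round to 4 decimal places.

μ̂_MAP = -4.1964

n = 5; x̄ = ((-5.5) + (-5.9) + (-2.4) + (-2.6) + (-2.9))/5 = -19.3/5 = -3.86.
For a Normal prior and Normal likelihood with known variance, the posterior is Normal; its mode equals its mean, the precision-weighted average.
Prior precision 1/σ₀² = 1/5 = 0.2; data precision n/σ² = 5/3.
μ̂ = (0.2·(-7) + (5/3)·(-3.86)) / (0.2 + 5/3) = (-47/6)/(28/15) = -235/56 ≈ -4.1964.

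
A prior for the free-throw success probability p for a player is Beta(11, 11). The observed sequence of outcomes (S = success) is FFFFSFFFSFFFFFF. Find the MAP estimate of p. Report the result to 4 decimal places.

p̂_MAP = 0.3429

Prior: Beta(11, 11).
Data: 2 successes in 15 trials (from the sequence). The binomial likelihood contributes p^2(1−p)^13, so the posterior is Beta(11+2, 11+13) = Beta(13, 24).
For Beta(a, b) with a, b > 1 the mode is (a−1)/(a+b−2) = 12/35 ≈ 0.3429.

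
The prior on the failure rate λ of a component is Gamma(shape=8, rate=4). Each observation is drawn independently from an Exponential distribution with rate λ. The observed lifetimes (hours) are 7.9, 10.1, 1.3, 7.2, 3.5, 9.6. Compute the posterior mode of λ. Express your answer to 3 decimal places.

λ̂_MAP = 0.298

The Exponential(rate=λ) likelihood is ∝ λ^n e^(−λΣtᵢ). Here n = 6 and Σtᵢ = 7.9 + 10.1 + 1.3 + 7.2 + 3.5 + 9.6 = 39.6.
Posterior ∝ λ^7e^(−4λ) · λ^6e^(−39.6λ) = λ^13e^(−43.6λ), i.e. Gamma(14, 43.6).
Mode = (a−1)/b = 13/43.6 ≈ 0.298.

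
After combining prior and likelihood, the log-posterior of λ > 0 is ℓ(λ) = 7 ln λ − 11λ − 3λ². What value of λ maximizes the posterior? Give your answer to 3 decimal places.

λ̂_MAP = 0.500

ℓ'(λ) = 7/λ − 11 − 6λ. Setting this to zero and multiplying by λ: 6λ² + 11λ − 7 = 0.
λ = (−11 + √(11² + 4·6·7)) / (2·6) = (−11 + √289) / 12 = (−11 + 17)/12 = 1/2.
ℓ''(λ) = −7/λ² − 6 < 0, confirming a maximum.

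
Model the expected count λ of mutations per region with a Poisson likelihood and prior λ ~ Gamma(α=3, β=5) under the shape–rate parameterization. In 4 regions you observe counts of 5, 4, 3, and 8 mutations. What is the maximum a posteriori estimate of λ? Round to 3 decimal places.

Σxᵢ = 5+4+3+8 = 20, with n = 4.
Posterior ∝ λ^2e^(−5λ) · λ^20e^(−4λ) = λ^22e^(−9λ), i.e. Gamma(shape=23, rate=9).
The mode of a Gamma(a, b) with a ≥ 1 (shape–rate) is (a−1)/b = 22/9 ≈ 2.444.

λ̂_MAP = 2.444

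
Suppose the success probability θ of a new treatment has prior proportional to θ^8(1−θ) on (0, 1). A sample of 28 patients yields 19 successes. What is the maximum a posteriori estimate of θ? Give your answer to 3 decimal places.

θ̂_MAP = 0.730

The prior density ∝ θ^8(1−θ)^1 is the kernel of Beta(9, 2).
Data: 19 successes in 28 trials. The binomial likelihood contributes θ^19(1−θ)^9, so the posterior is Beta(9+19, 2+9) = Beta(28, 11).
For Beta(a, b) with a, b > 1 the mode is (a−1)/(a+b−2) = 27/37 ≈ 0.730.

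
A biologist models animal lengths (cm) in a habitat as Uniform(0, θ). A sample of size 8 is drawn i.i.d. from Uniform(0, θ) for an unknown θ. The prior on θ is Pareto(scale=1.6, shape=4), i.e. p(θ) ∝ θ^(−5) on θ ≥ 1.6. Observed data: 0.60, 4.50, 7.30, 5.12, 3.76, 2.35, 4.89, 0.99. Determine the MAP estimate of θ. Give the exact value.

The Uniform(0, θ) likelihood is θ^(−n) for θ ≥ max(xᵢ), zero otherwise. Here max(xᵢ) = 7.30.
Posterior ∝ θ^(−5) · θ^(−8) = θ^(−13) on θ ≥ max(1.6, 7.30) = 7.30.
This density is strictly decreasing in θ, so the posterior mode lies at the lower boundary of the support.

θ̂_MAP = 7.30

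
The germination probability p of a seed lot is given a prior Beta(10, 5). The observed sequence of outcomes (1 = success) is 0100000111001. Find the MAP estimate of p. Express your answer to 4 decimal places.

p̂_MAP = 0.5385

Prior: Beta(10, 5).
Data: 5 successes in 13 trials (from the sequence). The binomial likelihood contributes p^5(1−p)^8, so the posterior is Beta(10+5, 5+8) = Beta(15, 13).
For Beta(a, b) with a, b > 1 the mode is (a−1)/(a+b−2) = 14/26 ≈ 0.5385.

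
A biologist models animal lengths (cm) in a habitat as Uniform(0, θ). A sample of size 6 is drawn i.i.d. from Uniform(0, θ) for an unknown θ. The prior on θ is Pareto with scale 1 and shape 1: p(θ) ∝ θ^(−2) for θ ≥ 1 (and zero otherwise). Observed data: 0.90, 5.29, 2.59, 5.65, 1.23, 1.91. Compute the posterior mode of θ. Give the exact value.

θ̂_MAP = 5.65

The Uniform(0, θ) likelihood is θ^(−n) for θ ≥ max(xᵢ), zero otherwise. Here max(xᵢ) = 5.65.
Posterior ∝ θ^(−2) · θ^(−6) = θ^(−8) on θ ≥ max(1, 5.65) = 5.65.
This density is strictly decreasing in θ, so the posterior mode lies at the lower boundary of the support.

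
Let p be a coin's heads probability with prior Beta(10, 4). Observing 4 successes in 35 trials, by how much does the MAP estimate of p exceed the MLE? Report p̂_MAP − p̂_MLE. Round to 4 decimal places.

MAP − MLE = 0.1623

Posterior is Beta(14, 35); MAP = (14−1)/(49−2) = 13/47 ≈ 0.27660.
MLE ignores the prior: p̂_MLE = k/n = 4/35 ≈ 0.11429.
Difference = 13/47 − 4/35 = 267/1645 ≈ 0.1623.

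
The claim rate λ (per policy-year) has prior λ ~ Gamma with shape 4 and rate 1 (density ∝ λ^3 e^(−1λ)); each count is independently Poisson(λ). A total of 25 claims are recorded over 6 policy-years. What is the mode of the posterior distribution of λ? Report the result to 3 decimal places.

Σxᵢ = 25, n = 6.
Posterior ∝ λ^3e^(−1λ) · λ^25e^(−6λ) = λ^28e^(−7λ), i.e. Gamma(shape=29, rate=7).
The mode of a Gamma(a, b) with a ≥ 1 (shape–rate) is (a−1)/b = 28/7 ≈ 4.000.

λ̂_MAP = 4.000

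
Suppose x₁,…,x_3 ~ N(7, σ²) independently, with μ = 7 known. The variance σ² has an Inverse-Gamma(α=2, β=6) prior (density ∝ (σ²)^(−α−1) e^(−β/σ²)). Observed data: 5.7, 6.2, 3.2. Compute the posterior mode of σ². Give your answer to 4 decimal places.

σ̂²_MAP = 3.1967

Sum of squared deviations about the known mean: SS = (5.7−7)² + (6.2−7)² + (3.2−7)² = 16.77.
The Normal likelihood contributes (σ²)^(−n/2) exp(−SS/(2σ²)), so the posterior is Inverse-Gamma(α + n/2, β + SS/2) = Inverse-Gamma(3.5, 14.385).
The mode of Inverse-Gamma(a, b) is b/(a+1) = 14.385/4.5 ≈ 3.1967.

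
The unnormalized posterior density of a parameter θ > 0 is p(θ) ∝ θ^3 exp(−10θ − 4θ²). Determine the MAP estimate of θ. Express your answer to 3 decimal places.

θ̂_MAP = 0.250

ℓ'(θ) = 3/θ − 10 − 8θ. Setting this to zero and multiplying by θ: 8θ² + 10θ − 3 = 0.
θ = (−10 + √(10² + 4·8·3)) / (2·8) = (−10 + √196) / 16 = (−10 + 14)/16 = 1/4.
ℓ''(θ) = −3/θ² − 8 < 0, confirming a maximum.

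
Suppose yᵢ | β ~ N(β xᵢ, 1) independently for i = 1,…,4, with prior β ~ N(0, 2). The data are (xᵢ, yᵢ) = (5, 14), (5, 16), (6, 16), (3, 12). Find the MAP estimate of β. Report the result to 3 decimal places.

β̂_MAP = 2.953

log p(β | y) = −Σ(yᵢ − βxᵢ)²/(2·1) − β²/(2·2) + const.
Setting the derivative to zero: Σxᵢ(yᵢ − βxᵢ)/1 − β/2 = 0, so β = Σxᵢyᵢ / (Σxᵢ² + σ²/τ²).
Σxᵢyᵢ = 5·14 + 5·16 + 6·16 + 3·12 = 282; Σxᵢ² = 95; σ²/τ² = 0.5.
β̂_MAP = 282 / (95 + 0.5) = 282/95.5 ≈ 2.953.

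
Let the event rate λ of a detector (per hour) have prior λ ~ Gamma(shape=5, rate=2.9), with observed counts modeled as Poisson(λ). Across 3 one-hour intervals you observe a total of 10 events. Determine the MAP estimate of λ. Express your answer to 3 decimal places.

Σxᵢ = 10, n = 3.
Posterior ∝ λ^4e^(−2.9λ) · λ^10e^(−3λ) = λ^14e^(−5.9λ), i.e. Gamma(shape=15, rate=5.9).
The mode of a Gamma(a, b) with a ≥ 1 (shape–rate) is (a−1)/b = 14/5.9 ≈ 2.373.

λ̂_MAP = 2.373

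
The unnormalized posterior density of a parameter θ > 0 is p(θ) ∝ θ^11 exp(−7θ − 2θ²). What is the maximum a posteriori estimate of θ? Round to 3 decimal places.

θ̂_MAP = 1.000

ℓ'(θ) = 11/θ − 7 − 4θ. Setting this to zero and multiplying by θ: 4θ² + 7θ − 11 = 0.
θ = (−7 + √(7² + 4·4·11)) / (2·4) = (−7 + √225) / 8 = (−7 + 15)/8 = 1.
ℓ''(θ) = −11/θ² − 4 < 0, confirming a maximum.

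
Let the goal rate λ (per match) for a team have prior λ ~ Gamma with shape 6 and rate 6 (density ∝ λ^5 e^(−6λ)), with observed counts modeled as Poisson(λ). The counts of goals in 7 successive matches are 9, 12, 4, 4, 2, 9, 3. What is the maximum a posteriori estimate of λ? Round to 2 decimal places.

λ̂_MAP = 3.69

Σxᵢ = 9+12+4+4+2+9+3 = 43, with n = 7.
Posterior ∝ λ^5e^(−6λ) · λ^43e^(−7λ) = λ^48e^(−13λ), i.e. Gamma(shape=49, rate=13).
The mode of a Gamma(a, b) with a ≥ 1 (shape–rate) is (a−1)/b = 48/13 ≈ 3.69.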